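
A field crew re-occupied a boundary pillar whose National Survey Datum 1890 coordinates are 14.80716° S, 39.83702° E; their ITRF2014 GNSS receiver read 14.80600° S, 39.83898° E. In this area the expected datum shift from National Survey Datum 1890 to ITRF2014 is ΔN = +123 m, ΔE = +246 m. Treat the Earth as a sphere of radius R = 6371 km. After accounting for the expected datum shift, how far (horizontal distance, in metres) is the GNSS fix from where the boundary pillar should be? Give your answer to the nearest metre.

Observed coordinate differences: Δφ = +0.00116°, Δλ = +0.00196°.
Converting to metres (1° lat = 111195 m, cos φ = 0.966791): observed ΔN = 129.0 m, observed ΔE = 210.7 m.
Subtracting the expected shift leaves a residual of 129.0 − (123) = 6.0 m north and 210.7 − (246) = -35.3 m east.
Residual distance = √(6.0² + (-35.3)²) = 35.8 m.

36 m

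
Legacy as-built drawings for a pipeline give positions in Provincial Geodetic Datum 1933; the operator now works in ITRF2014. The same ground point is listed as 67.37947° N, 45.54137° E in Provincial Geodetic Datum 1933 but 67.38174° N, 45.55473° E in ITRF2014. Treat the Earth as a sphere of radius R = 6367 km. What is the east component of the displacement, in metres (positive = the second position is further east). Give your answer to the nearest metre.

Δφ = 67.38174° − 67.37947° = +0.00227°; Δλ = 45.55473° − 45.54137° = +0.01336°.
1° along a meridian = πR/180 = 111125 m.
ΔN = Δφ × 111125 = 252.3 m; ΔE = Δλ × 111125 × cos(67.37947°) = +0.01336 × 111125 × 0.384626 = 571.0 m.

ΔE = 571 m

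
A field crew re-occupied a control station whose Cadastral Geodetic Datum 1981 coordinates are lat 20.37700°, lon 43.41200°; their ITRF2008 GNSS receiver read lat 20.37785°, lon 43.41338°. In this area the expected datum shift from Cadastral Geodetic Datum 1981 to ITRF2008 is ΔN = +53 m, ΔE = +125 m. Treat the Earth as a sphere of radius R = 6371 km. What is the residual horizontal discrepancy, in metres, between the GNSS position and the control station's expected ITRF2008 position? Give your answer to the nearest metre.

Observed coordinate differences: Δφ = +0.00085°, Δλ = +0.00138°.
Converting to metres (1° lat = 111195 m, cos φ = 0.937422): observed ΔN = 94.5 m, observed ΔE = 143.8 m.
Subtracting the expected shift leaves a residual of 94.5 − (53) = 41.5 m north and 143.8 − (125) = 18.8 m east.
Residual distance = √(41.5² + 18.8²) = 45.6 m.

46 m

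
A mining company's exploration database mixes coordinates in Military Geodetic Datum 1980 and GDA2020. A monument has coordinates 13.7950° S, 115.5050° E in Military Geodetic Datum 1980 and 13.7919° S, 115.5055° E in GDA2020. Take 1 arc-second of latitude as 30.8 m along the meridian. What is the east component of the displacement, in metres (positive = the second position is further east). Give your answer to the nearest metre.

Δφ = -13.7919° − -13.7950° = +0.0031°; Δλ = 115.5055° − 115.5050° = +0.0005°.
1° of latitude = 3600 × 30.80 = 110880 m.
ΔN = Δφ × 110880 = 343.7 m; ΔE = Δλ × 110880 × cos(-13.7950°) = +0.0005 × 110880 × 0.971155 = 53.8 m.

ΔE = 54 m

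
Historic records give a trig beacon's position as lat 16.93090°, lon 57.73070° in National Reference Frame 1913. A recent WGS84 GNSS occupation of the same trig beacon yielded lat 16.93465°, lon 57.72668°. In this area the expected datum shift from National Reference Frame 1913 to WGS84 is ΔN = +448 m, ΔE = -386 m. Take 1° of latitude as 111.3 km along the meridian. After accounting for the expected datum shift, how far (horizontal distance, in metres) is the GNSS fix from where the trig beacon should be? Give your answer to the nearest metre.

Observed coordinate differences: Δφ = +0.00375°, Δλ = -0.00402°.
Converting to metres (1° lat = 111300 m, cos φ = 0.956657): observed ΔN = 417.4 m, observed ΔE = -428.0 m.
Subtracting the expected shift leaves a residual of 417.4 − (448) = -30.6 m north and -428.0 − (-386) = -42.0 m east.
Residual distance = √((-30.6)² + (-42.0)²) = 52.0 m.

52 m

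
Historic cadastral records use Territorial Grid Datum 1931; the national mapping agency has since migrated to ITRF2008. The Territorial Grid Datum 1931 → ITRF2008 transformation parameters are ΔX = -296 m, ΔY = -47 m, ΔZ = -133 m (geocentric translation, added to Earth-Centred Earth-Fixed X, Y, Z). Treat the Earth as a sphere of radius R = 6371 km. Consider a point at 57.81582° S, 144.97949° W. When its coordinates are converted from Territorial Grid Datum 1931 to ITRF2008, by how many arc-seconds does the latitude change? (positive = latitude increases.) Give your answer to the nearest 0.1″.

sin φ = -0.846340, cos φ = 0.532643, sin λ = -0.573870, cos λ = -0.818947.
North component: ΔN = −sin φ cos λ·ΔX − sin φ sin λ·ΔY + cos φ·ΔZ = −(-0.846340)(-0.818947)(-296) − (-0.846340)(-0.573870)(-47) + (0.532643)(-133) = 157.15 m.
1° of latitude spans πR/180 = 111195 m, so Δφ = 157.15 / 111195 × 3600 = 5.088″.

Δφ = 5.1″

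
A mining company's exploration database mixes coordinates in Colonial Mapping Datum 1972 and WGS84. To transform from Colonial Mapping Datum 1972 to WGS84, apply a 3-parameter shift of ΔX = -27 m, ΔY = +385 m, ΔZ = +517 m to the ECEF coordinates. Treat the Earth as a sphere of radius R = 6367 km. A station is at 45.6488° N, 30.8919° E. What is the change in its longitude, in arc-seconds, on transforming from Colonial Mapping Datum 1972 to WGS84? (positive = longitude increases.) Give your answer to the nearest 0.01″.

Δλ = 15.95″

sin φ = 0.715068, cos φ = 0.699055, sin λ = 0.513420, cos λ = 0.858137.
East component: ΔE = −sin λ·ΔX + cos λ·ΔY = −(0.513420)(-27) + (0.858137)(385) = 344.25 m.
1° of latitude spans πR/180 = 111125 m; at latitude φ, 1° of longitude spans that × cos φ = 77682.5 m, so Δλ = 344.25 / 77682.5 × 3600 = 15.953″.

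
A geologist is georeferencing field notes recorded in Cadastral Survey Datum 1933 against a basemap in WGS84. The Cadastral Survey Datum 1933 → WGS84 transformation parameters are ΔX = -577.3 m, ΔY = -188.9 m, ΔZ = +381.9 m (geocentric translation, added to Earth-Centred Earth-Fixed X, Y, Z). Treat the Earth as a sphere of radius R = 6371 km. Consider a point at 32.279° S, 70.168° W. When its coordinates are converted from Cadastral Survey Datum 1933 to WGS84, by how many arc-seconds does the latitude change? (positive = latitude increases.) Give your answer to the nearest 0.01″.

sin φ = -0.534043, cos φ = 0.845458, sin λ = -0.940691, cos λ = 0.339263.
North component: ΔN = −sin φ cos λ·ΔX − sin φ sin λ·ΔY + cos φ·ΔZ = −(-0.534043)(0.339263)(-577.3) − (-0.534043)(-0.940691)(-188.9) + (0.845458)(381.9) = 313.18 m.
1° of latitude spans πR/180 = 111195 m, so Δφ = 313.18 / 111195 × 3600 = 10.139″.

Δφ = 10.14″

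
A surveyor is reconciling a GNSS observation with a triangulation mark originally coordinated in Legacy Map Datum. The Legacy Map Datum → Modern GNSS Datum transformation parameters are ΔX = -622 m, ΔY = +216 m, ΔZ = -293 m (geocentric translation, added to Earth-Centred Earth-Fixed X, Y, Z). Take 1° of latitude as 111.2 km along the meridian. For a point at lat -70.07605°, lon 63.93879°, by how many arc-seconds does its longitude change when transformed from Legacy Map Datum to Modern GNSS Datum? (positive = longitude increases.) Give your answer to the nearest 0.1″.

Δλ = 62.1″

sin φ = -0.940146, cos φ = 0.340773, sin λ = 0.898325, cos λ = 0.439331.
East component: ΔE = −sin λ·ΔX + cos λ·ΔY = −(0.898325)(-622) + (0.439331)(216) = 653.65 m.
1° of latitude spans 111200 m; at latitude φ, 1° of longitude spans that × cos φ = 37893.9 m, so Δλ = 653.65 / 37893.9 × 3600 = 62.098″.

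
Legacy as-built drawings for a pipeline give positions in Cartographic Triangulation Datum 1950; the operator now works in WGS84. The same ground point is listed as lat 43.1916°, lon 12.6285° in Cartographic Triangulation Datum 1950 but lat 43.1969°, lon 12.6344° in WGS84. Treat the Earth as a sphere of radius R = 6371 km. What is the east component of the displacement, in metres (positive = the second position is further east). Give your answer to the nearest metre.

Δφ = 43.1969° − 43.1916° = +0.0053°; Δλ = 12.6344° − 12.6285° = +0.0059°.
1° along a meridian = πR/180 = 111195 m.
ΔN = Δφ × 111195 = 589.3 m; ΔE = Δλ × 111195 × cos(43.1916°) = +0.0059 × 111195 × 0.729069 = 478.3 m.

ΔE = 478 m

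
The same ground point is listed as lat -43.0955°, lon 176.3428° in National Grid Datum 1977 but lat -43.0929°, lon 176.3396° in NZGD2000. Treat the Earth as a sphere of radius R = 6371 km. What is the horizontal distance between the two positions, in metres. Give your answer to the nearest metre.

389 m

Δφ = -43.0929° − -43.0955° = +0.0026°; Δλ = 176.3396° − 176.3428° = -0.0032°.
1° along a meridian = πR/180 = 111195 m.
ΔN = Δφ × 111195 = 289.1 m; ΔE = Δλ × 111195 × cos(-43.0955°) = -0.0032 × 111195 × 0.730216 = -259.8 m.
Distance = √(ΔE² + ΔN²) = √((-259.8)² + 289.1²) = 388.7 m.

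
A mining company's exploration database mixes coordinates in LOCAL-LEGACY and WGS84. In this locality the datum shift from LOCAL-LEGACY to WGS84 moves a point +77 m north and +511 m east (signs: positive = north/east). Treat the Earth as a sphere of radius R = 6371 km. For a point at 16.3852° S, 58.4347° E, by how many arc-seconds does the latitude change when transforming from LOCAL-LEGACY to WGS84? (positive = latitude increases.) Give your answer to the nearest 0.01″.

On a sphere of radius R, 1 rad of latitude = R, so Δφ = ΔN / R = 77.0 / 6371000 = 1.2086e-05 rad = 2.493″.

Δφ = 2.49″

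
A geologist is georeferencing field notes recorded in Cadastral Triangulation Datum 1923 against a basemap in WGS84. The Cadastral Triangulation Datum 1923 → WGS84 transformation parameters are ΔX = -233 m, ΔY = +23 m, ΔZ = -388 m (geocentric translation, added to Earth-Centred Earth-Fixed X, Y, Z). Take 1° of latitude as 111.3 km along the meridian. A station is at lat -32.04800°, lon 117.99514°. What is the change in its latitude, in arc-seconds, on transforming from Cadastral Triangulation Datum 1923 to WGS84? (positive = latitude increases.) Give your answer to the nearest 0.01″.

Δφ = -8.41″

sin φ = -0.530630, cos φ = 0.847604, sin λ = 0.882987, cos λ = -0.469397.
North component: ΔN = −sin φ cos λ·ΔX − sin φ sin λ·ΔY + cos φ·ΔZ = −(-0.530630)(-0.469397)(-233) − (-0.530630)(0.882987)(23) + (0.847604)(-388) = -260.06 m.
1° of latitude spans 111300 m, so Δφ = -260.06 / 111300 × 3600 = -8.412″.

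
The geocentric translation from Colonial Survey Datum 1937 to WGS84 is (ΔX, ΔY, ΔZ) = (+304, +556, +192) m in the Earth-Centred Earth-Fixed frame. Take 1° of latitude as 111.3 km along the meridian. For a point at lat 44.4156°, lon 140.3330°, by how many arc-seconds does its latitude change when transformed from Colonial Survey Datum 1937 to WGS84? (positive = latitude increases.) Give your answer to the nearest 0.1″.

Δφ = 1.7″

sin φ = 0.699858, cos φ = 0.714282, sin λ = 0.638325, cos λ = -0.769767.
North component: ΔN = −sin φ cos λ·ΔX − sin φ sin λ·ΔY + cos φ·ΔZ = −(0.699858)(-0.769767)(304) − (0.699858)(0.638325)(556) + (0.714282)(192) = 52.53 m.
1° of latitude spans 111300 m, so Δφ = 52.53 / 111300 × 3600 = 1.699″.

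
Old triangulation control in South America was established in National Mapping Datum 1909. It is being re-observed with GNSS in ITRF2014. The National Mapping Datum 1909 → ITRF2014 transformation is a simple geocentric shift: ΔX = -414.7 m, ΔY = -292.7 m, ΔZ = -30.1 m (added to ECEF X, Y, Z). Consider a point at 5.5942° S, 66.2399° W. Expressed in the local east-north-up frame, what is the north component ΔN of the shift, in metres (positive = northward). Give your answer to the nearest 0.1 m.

At φ = -5.5942°, λ = -66.2399°: sin φ = -0.097482, cos φ = 0.995237, sin λ = -0.915240, cos λ = 0.402908.
ΔN = −sin φ cos λ·ΔX − sin φ sin λ·ΔY + cos φ·ΔZ = −(-0.097482)(0.402908)(-414.7) − (-0.097482)(-0.915240)(-292.7) + (0.995237)(-30.1) = -20.13 m.

ΔN = -20.1 m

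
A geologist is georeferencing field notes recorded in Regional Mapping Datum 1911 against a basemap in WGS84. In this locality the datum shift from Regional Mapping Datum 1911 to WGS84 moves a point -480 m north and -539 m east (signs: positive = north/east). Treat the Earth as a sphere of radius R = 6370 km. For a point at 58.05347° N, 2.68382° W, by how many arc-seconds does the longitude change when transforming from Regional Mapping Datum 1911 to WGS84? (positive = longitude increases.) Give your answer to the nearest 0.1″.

At latitude 58.05347°, cos φ = 0.529128.
One radian of longitude at latitude φ spans R cos φ, so Δλ = ΔE / (R cos φ) = -539.0 / (6370000 × 0.529128) = -1.5991e-04 rad = -32.985″.

Δλ = -33.0″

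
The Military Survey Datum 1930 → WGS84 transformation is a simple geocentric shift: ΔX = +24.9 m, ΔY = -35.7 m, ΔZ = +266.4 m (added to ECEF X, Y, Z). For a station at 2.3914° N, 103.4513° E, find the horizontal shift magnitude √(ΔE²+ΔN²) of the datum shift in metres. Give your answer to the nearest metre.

268 m

The local east axis at (φ, λ) is (−sin λ, cos λ, 0), so ΔE = −sin(103.4513°)·24.9 + cos(103.4513°)·(-35.7) = -15.91 m.
The local north axis is (−sin φ cos λ, −sin φ sin λ, cos φ), giving ΔN = 0.242 + 1.449 + 266.168 = 267.86 m.
Horizontal magnitude = √(ΔE² + ΔN²) = √((-15.91)² + 267.86²) = 268.33 m.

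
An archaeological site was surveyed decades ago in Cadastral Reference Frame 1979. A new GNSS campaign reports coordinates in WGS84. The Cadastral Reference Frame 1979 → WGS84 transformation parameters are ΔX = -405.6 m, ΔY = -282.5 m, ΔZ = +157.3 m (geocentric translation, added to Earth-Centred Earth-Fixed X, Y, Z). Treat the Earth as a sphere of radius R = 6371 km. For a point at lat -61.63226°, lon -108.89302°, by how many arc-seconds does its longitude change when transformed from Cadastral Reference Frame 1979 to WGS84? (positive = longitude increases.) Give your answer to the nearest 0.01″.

sin φ = -0.879916, cos φ = 0.475129, sin λ = -0.946125, cos λ = -0.323802.
East component: ΔE = −sin λ·ΔX + cos λ·ΔY = −(-0.946125)(-405.6) + (-0.323802)(-282.5) = -292.27 m.
1° of latitude spans πR/180 = 111195 m; at latitude φ, 1° of longitude spans that × cos φ = 52831.9 m, so Δλ = -292.27 / 52831.9 × 3600 = -19.916″.

Δλ = -19.92″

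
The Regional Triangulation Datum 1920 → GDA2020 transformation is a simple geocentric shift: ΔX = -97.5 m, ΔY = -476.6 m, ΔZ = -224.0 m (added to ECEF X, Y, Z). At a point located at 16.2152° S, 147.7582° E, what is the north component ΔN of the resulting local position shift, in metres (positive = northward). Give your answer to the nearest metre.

ΔN = -263 m

At φ = -16.2152°, λ = 147.7582°: sin φ = -0.279246, cos φ = 0.960220, sin λ = 0.533493, cos λ = -0.845804.
ΔN = −sin φ cos λ·ΔX − sin φ sin λ·ΔY + cos φ·ΔZ = −(-0.279246)(-0.845804)(-97.5) − (-0.279246)(0.533493)(-476.6) + (0.960220)(-224.0) = -263.06 m.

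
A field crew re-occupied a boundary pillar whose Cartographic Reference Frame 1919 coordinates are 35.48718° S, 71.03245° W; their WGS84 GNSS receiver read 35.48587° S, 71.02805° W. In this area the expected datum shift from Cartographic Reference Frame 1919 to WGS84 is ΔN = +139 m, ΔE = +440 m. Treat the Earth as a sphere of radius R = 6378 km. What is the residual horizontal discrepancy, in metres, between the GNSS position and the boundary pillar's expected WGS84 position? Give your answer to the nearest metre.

Observed coordinate differences: Δφ = +0.00131°, Δλ = +0.00440°.
Converting to metres (1° lat = 111317 m, cos φ = 0.814245): observed ΔN = 145.8 m, observed ΔE = 398.8 m.
Subtracting the expected shift leaves a residual of 145.8 − (139) = 6.8 m north and 398.8 − (440) = -41.2 m east.
Residual distance = √(6.8² + (-41.2)²) = 41.7 m.

42 m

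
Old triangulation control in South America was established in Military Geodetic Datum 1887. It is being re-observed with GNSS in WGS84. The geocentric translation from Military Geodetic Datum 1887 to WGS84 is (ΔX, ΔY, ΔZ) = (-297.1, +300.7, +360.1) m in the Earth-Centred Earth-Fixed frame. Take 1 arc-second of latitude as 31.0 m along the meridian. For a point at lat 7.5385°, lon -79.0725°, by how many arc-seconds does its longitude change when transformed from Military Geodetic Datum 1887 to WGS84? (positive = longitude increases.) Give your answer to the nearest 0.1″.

sin φ = 0.131192, cos φ = 0.991357, sin λ = -0.981868, cos λ = 0.189567.
East component: ΔE = −sin λ·ΔX + cos λ·ΔY = −(-0.981868)(-297.1) + (0.189567)(300.7) = -234.71 m.
1° of latitude spans 3600 × 31.00 = 111600 m; at latitude φ, 1° of longitude spans that × cos φ = 110635.4 m, so Δλ = -234.71 / 110635.4 × 3600 = -7.637″.

Δλ = -7.6″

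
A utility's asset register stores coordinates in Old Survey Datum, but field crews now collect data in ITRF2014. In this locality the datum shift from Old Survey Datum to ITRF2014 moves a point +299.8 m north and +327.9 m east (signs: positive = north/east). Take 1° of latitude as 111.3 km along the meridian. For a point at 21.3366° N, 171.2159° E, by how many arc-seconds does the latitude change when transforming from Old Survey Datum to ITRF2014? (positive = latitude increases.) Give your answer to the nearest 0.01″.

1° of latitude = 111.3 km, so Δφ = 299.8 / 111300 = 0.0026936° = 9.697″.

Δφ = 9.70″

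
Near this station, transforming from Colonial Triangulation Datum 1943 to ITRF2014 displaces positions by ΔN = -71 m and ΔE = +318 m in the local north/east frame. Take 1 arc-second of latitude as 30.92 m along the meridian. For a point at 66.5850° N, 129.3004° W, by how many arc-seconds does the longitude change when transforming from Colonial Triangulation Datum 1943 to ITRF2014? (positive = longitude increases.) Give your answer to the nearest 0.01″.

At latitude 66.5850°, cos φ = 0.397388.
1″ of longitude at this latitude = 30.92 × cos φ = 12.2872 m, so Δλ = 318.0 / 12.2872 = 25.881″.

Δλ = 25.88″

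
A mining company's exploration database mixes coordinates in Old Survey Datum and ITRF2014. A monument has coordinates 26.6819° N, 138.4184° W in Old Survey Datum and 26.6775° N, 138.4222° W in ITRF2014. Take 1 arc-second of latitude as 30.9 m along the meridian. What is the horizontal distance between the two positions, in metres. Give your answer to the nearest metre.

Δφ = 26.6775° − 26.6819° = -0.0044°; Δλ = -138.4222° − -138.4184° = -0.0038°.
1° of latitude = 3600 × 30.90 = 111240 m.
ΔN = Δφ × 111240 = -489.5 m; ΔE = Δλ × 111240 × cos(26.6819°) = -0.0038 × 111240 × 0.893513 = -377.7 m.
Distance = √(ΔE² + ΔN²) = √((-377.7)² + (-489.5)²) = 618.2 m.

618 m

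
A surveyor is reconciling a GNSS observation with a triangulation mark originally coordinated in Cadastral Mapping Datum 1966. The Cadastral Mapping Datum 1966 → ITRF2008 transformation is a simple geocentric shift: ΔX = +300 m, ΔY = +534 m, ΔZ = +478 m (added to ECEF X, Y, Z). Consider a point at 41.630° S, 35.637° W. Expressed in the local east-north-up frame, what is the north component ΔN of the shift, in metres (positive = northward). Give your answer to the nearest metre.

The local north axis is (−sin φ cos λ, −sin φ sin λ, cos φ), giving ΔN = 161.972 − 206.692 + 357.281 = 312.56 m.

ΔN = 313 m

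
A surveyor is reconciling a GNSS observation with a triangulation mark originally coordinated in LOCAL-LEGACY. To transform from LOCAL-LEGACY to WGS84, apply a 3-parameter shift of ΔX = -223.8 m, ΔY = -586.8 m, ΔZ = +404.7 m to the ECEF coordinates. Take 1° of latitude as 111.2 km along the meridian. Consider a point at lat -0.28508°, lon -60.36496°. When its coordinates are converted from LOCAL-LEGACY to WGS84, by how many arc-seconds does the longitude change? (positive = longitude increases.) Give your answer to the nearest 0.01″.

sin φ = -0.004976, cos φ = 0.999988, sin λ = -0.869193, cos λ = 0.494474.
East component: ΔE = −sin λ·ΔX + cos λ·ΔY = −(-0.869193)(-223.8) + (0.494474)(-586.8) = -484.68 m.
1° of latitude spans 111200 m; at latitude φ, 1° of longitude spans that × cos φ = 111198.6 m, so Δλ = -484.68 / 111198.6 × 3600 = -15.691″.

Δλ = -15.69″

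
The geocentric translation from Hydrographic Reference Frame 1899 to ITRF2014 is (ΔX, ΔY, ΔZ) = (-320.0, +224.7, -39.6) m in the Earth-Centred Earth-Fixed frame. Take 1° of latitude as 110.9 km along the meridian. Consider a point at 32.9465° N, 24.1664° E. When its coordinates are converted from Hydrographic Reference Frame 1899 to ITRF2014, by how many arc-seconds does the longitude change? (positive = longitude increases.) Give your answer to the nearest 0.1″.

sin φ = 0.543856, cos φ = 0.839179, sin λ = 0.409388, cos λ = 0.912360.
East component: ΔE = −sin λ·ΔX + cos λ·ΔY = −(0.409388)(-320.0) + (0.912360)(224.7) = 336.01 m.
1° of latitude spans 110900 m; at latitude φ, 1° of longitude spans that × cos φ = 93064.9 m, so Δλ = 336.01 / 93064.9 × 3600 = 12.998″.

Δλ = 13.0″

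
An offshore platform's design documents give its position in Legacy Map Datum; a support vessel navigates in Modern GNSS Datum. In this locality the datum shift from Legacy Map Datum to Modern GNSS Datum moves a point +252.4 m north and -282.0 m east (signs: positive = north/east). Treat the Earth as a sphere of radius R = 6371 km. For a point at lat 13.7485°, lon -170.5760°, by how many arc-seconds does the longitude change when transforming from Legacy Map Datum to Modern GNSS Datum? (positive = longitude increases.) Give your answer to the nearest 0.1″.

At latitude 13.7485°, cos φ = 0.971348.
One radian of longitude at latitude φ spans R cos φ, so Δλ = ΔE / (R cos φ) = -282.0 / (6371000 × 0.971348) = -4.5569e-05 rad = -9.399″.

Δλ = -9.4″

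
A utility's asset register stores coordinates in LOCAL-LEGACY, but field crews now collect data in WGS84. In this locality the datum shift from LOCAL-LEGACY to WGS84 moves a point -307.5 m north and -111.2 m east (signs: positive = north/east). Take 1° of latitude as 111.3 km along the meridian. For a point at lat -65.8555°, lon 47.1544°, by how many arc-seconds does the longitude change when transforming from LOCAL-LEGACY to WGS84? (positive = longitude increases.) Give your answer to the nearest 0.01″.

Δλ = -8.79″

At latitude -65.8555°, cos φ = 0.409039.
1° of longitude at this latitude = 111.3 × cos φ = 45.53 km, so Δλ = -111.2 / 45526.1 = -0.0024426° = -8.793″.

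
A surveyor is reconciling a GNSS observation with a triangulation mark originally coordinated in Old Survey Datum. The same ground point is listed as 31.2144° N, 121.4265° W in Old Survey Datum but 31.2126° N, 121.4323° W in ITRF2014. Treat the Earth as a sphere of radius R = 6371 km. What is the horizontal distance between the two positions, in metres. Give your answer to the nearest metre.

Δφ = 31.2126° − 31.2144° = -0.0018°; Δλ = -121.4323° − -121.4265° = -0.0058°.
1° along a meridian = πR/180 = 111195 m.
ΔN = Δφ × 111195 = -200.2 m; ΔE = Δλ × 111195 × cos(31.2144°) = -0.0058 × 111195 × 0.855234 = -551.6 m.
Distance = √(ΔE² + ΔN²) = √((-551.6)² + (-200.2)²) = 586.8 m.

587 m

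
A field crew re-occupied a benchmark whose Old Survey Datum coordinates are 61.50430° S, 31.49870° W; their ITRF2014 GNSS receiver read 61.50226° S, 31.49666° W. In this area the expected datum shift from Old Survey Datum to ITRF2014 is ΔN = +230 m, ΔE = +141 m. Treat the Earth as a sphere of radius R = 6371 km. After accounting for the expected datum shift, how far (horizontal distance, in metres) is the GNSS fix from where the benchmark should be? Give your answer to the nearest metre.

33 m

Observed coordinate differences: Δφ = +0.00204°, Δλ = +0.00204°.
Converting to metres (1° lat = 111195 m, cos φ = 0.477093): observed ΔN = 226.8 m, observed ΔE = 108.2 m.
Subtracting the expected shift leaves a residual of 226.8 − (230) = -3.2 m north and 108.2 − (141) = -32.8 m east.
Residual distance = √((-3.2)² + (-32.8)²) = 32.9 m.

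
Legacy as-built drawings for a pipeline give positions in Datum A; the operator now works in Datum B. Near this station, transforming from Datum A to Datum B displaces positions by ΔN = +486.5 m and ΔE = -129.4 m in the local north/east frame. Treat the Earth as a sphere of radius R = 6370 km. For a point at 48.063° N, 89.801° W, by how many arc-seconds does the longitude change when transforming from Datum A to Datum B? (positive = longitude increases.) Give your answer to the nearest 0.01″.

Δλ = -6.27″

At latitude 48.063°, cos φ = 0.668313.
One radian of longitude at latitude φ spans R cos φ, so Δλ = ΔE / (R cos φ) = -129.4 / (6370000 × 0.668313) = -3.0396e-05 rad = -6.270″.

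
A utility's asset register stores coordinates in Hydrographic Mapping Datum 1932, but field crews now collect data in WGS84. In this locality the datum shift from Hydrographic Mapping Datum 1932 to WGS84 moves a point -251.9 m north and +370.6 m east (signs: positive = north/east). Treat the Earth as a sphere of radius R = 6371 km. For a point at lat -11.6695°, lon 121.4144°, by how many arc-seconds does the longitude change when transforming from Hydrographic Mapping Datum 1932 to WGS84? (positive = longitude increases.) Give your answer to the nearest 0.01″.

At latitude -11.6695°, cos φ = 0.979331.
One radian of longitude at latitude φ spans R cos φ, so Δλ = ΔE / (R cos φ) = 370.6 / (6371000 × 0.979331) = 5.9398e-05 rad = 12.252″.

Δλ = 12.25″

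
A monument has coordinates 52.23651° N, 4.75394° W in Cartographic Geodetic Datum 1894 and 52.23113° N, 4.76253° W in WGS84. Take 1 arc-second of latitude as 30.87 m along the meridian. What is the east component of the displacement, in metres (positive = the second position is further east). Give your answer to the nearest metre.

ΔE = -585 m

Δφ = 52.23113° − 52.23651° = -0.00538°; Δλ = -4.76253° − -4.75394° = -0.00859°.
1° of latitude = 3600 × 30.87 = 111132 m.
ΔN = Δφ × 111132 = -597.9 m; ΔE = Δλ × 111132 × cos(52.23651°) = -0.00859 × 111132 × 0.612403 = -584.6 m.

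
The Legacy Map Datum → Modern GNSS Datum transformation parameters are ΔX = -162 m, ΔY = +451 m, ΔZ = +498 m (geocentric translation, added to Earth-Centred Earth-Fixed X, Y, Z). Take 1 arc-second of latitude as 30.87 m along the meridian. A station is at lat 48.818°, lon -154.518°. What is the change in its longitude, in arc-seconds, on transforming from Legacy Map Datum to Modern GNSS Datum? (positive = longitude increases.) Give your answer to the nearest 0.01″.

sin φ = 0.752622, cos φ = 0.658453, sin λ = -0.430228, cos λ = -0.902720.
East component: ΔE = −sin λ·ΔX + cos λ·ΔY = −(-0.430228)(-162) + (-0.902720)(451) = -476.82 m.
1° of latitude spans 3600 × 30.87 = 111132 m; at latitude φ, 1° of longitude spans that × cos φ = 73175.2 m, so Δλ = -476.82 / 73175.2 × 3600 = -23.458″.

Δλ = -23.46″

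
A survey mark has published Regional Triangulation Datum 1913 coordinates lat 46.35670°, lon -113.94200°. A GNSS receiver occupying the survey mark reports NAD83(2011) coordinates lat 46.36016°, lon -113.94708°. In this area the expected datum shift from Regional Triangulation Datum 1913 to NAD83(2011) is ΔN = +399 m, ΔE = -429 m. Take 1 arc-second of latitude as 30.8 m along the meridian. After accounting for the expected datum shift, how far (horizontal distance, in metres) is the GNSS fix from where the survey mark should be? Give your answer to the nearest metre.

Observed coordinate differences: Δφ = +0.00346°, Δλ = -0.00508°.
Converting to metres (1° lat = 110880 m, cos φ = 0.690167): observed ΔN = 383.6 m, observed ΔE = -388.8 m.
Subtracting the expected shift leaves a residual of 383.6 − (399) = -15.4 m north and -388.8 − (-429) = 40.2 m east.
Residual distance = √((-15.4)² + 40.2²) = 43.1 m.

43 m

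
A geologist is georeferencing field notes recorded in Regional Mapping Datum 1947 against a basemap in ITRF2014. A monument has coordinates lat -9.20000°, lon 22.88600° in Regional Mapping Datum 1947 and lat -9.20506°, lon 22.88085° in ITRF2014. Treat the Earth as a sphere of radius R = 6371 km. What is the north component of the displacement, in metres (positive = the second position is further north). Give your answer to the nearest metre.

Δφ = -9.20506° − -9.20000° = -0.00506°; Δλ = 22.88085° − 22.88600° = -0.00515°.
1° along a meridian = πR/180 = 111195 m.
ΔN = Δφ × 111195 = -562.6 m; ΔE = Δλ × 111195 × cos(-9.20000°) = -0.00515 × 111195 × 0.987136 = -565.3 m.

ΔN = -563 m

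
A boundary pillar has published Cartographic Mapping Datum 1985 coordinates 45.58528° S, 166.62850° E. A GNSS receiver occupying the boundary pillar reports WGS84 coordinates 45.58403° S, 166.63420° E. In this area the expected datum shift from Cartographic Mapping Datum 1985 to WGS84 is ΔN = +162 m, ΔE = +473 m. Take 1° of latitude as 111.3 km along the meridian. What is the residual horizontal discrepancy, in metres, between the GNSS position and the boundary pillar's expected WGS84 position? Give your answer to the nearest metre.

37 m

Observed coordinate differences: Δφ = +0.00125°, Δλ = +0.00570°.
Converting to metres (1° lat = 111300 m, cos φ = 0.699847): observed ΔN = 139.1 m, observed ΔE = 444.0 m.
Subtracting the expected shift leaves a residual of 139.1 − (162) = -22.9 m north and 444.0 − (473) = -29.0 m east.
Residual distance = √((-22.9)² + (-29.0)²) = 36.9 m.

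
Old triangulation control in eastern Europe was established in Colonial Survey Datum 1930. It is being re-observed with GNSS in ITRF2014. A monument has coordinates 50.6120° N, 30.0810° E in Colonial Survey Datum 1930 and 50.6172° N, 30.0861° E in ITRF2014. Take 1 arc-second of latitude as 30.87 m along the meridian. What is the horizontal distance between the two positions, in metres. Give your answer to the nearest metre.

Δφ = 50.6172° − 50.6120° = +0.0052°; Δλ = 30.0861° − 30.0810° = +0.0051°.
1° of latitude = 3600 × 30.87 = 111132 m.
ΔN = Δφ × 111132 = 577.9 m; ΔE = Δλ × 111132 × cos(50.6120°) = +0.0051 × 111132 × 0.634569 = 359.7 m.
Distance = √(ΔE² + ΔN²) = √(359.7² + 577.9²) = 680.7 m.

681 m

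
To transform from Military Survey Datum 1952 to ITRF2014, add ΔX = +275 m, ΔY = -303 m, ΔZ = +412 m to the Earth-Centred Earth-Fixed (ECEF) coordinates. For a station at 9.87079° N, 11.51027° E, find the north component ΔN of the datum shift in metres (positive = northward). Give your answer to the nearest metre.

ΔN = 370 m

At φ = 9.87079°, λ = 11.51027°: sin φ = 0.171427, cos φ = 0.985197, sin λ = 0.199544, cos λ = 0.979889.
ΔN = −sin φ cos λ·ΔX − sin φ sin λ·ΔY + cos φ·ΔZ = −(0.171427)(0.979889)(275) − (0.171427)(0.199544)(-303) + (0.985197)(412) = 370.07 m.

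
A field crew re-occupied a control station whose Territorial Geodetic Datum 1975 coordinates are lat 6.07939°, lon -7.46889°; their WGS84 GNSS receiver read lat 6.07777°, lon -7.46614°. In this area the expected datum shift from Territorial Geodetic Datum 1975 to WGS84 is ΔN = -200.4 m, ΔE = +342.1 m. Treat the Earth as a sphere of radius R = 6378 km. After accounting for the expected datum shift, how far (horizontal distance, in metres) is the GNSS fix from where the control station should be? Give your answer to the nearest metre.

Observed coordinate differences: Δφ = -0.00162°, Δλ = +0.00275°.
Converting to metres (1° lat = 111317 m, cos φ = 0.994376): observed ΔN = -180.3 m, observed ΔE = 304.4 m.
Subtracting the expected shift leaves a residual of -180.3 − (-200.4) = 20.1 m north and 304.4 − (342.1) = -37.7 m east.
Residual distance = √(20.1² + (-37.7)²) = 42.7 m.

43 m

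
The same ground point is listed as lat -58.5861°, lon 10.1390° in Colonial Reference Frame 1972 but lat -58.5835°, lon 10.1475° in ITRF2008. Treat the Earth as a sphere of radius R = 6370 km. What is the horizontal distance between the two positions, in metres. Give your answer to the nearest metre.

571 m

Δφ = -58.5835° − -58.5861° = +0.0026°; Δλ = 10.1475° − 10.1390° = +0.0085°.
1° along a meridian = πR/180 = 111177 m.
ΔN = Δφ × 111177 = 289.1 m; ΔE = Δλ × 111177 × cos(-58.5861°) = +0.0085 × 111177 × 0.521217 = 492.6 m.
Distance = √(ΔE² + ΔN²) = √(492.6² + 289.1²) = 571.1 m.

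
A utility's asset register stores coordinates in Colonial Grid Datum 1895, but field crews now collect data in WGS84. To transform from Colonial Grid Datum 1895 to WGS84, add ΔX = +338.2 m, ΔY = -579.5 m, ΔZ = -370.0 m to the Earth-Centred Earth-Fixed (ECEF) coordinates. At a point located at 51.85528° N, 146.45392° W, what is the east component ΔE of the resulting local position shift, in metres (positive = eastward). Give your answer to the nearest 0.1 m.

ΔE = 669.9 m

The local east axis at (φ, λ) is (−sin λ, cos λ, 0), so ΔE = −sin(-146.45392°)·338.2 + cos(-146.45392°)·(-579.5) = 669.87 m.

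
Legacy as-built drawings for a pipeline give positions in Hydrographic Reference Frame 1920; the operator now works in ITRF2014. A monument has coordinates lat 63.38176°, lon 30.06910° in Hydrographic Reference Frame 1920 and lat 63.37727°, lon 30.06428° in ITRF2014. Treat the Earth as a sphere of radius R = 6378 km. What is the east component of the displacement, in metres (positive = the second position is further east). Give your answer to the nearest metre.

ΔE = -240 m

Δφ = 63.37727° − 63.38176° = -0.00449°; Δλ = 30.06428° − 30.06910° = -0.00482°.
1° along a meridian = πR/180 = 111317 m.
ΔN = Δφ × 111317 = -499.8 m; ΔE = Δλ × 111317 × cos(63.38176°) = -0.00482 × 111317 × 0.448044 = -240.4 m.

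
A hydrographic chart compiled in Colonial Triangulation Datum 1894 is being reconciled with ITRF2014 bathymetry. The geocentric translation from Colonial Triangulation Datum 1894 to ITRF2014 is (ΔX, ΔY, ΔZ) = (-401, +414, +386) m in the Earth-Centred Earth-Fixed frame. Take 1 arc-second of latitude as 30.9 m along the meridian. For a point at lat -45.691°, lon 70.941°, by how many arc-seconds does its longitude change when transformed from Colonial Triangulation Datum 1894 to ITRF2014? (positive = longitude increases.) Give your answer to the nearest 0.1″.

Δλ = 23.8″

sin φ = -0.715583, cos φ = 0.698528, sin λ = 0.945183, cos λ = 0.326542.
East component: ΔE = −sin λ·ΔX + cos λ·ΔY = −(0.945183)(-401) + (0.326542)(414) = 514.21 m.
1° of latitude spans 3600 × 30.90 = 111240 m; at latitude φ, 1° of longitude spans that × cos φ = 77704.2 m, so Δλ = 514.21 / 77704.2 × 3600 = 23.823″.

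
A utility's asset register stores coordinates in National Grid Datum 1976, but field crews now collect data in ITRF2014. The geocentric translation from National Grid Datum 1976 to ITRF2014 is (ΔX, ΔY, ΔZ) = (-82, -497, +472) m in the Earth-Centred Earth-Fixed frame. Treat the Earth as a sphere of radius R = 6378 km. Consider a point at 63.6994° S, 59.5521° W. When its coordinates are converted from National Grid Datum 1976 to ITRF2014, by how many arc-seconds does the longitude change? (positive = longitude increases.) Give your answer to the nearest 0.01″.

Δλ = -23.54″

sin φ = -0.896482, cos φ = 0.443081, sin λ = -0.862090, cos λ = 0.506755.
East component: ΔE = −sin λ·ΔX + cos λ·ΔY = −(-0.862090)(-82) + (0.506755)(-497) = -322.55 m.
1° of latitude spans πR/180 = 111317 m; at latitude φ, 1° of longitude spans that × cos φ = 49322.4 m, so Δλ = -322.55 / 49322.4 × 3600 = -23.543″.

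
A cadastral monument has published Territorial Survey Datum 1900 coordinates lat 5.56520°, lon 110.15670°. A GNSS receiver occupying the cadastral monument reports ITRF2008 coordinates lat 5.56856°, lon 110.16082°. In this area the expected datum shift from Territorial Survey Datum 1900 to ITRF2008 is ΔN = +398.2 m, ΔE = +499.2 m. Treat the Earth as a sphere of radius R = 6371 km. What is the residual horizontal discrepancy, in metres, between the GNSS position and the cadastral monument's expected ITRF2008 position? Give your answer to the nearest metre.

Observed coordinate differences: Δφ = +0.00336°, Δλ = +0.00412°.
Converting to metres (1° lat = 111195 m, cos φ = 0.995286): observed ΔN = 373.6 m, observed ΔE = 456.0 m.
Subtracting the expected shift leaves a residual of 373.6 − (398.2) = -24.6 m north and 456.0 − (499.2) = -43.2 m east.
Residual distance = √((-24.6)² + (-43.2)²) = 49.7 m.

50 m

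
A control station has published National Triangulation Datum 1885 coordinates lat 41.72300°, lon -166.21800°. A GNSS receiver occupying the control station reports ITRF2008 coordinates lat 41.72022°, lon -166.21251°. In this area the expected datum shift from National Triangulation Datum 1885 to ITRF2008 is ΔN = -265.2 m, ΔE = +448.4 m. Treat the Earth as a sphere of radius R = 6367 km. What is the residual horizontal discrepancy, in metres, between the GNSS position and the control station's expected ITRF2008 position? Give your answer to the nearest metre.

44 m

Observed coordinate differences: Δφ = -0.00278°, Δλ = +0.00549°.
Converting to metres (1° lat = 111125 m, cos φ = 0.746371): observed ΔN = -308.9 m, observed ΔE = 455.3 m.
Subtracting the expected shift leaves a residual of -308.9 − (-265.2) = -43.7 m north and 455.3 − (448.4) = 6.9 m east.
Residual distance = √((-43.7)² + 6.9²) = 44.3 m.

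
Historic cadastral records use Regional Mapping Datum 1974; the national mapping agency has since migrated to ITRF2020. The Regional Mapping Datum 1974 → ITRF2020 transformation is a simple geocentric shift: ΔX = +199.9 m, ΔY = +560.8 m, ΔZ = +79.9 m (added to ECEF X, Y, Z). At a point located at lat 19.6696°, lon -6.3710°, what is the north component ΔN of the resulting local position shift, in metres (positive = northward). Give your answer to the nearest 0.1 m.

At φ = 19.6696°, λ = -6.3710°: sin φ = 0.336596, cos φ = 0.941649, sin λ = -0.110966, cos λ = 0.993824.
ΔN = −sin φ cos λ·ΔX − sin φ sin λ·ΔY + cos φ·ΔZ = −(0.336596)(0.993824)(199.9) − (0.336596)(-0.110966)(560.8) + (0.941649)(79.9) = 29.31 m.

ΔN = 29.3 m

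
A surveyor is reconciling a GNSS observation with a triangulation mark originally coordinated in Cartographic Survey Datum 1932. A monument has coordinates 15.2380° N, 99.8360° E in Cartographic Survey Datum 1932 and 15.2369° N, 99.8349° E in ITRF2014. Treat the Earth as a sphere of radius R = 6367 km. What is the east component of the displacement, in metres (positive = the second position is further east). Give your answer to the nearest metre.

Δφ = 15.2369° − 15.2380° = -0.0011°; Δλ = 99.8349° − 99.8360° = -0.0011°.
1° along a meridian = πR/180 = 111125 m.
ΔN = Δφ × 111125 = -122.2 m; ΔE = Δλ × 111125 × cos(15.2380°) = -0.0011 × 111125 × 0.964842 = -117.9 m.

ΔE = -118 m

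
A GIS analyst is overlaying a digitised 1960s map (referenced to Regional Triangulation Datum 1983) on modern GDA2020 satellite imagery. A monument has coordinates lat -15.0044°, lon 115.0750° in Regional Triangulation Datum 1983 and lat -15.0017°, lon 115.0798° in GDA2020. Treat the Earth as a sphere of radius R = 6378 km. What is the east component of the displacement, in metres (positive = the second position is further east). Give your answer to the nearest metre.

ΔE = 516 m

Δφ = -15.0017° − -15.0044° = +0.0027°; Δλ = 115.0798° − 115.0750° = +0.0048°.
1° along a meridian = πR/180 = 111317 m.
ΔN = Δφ × 111317 = 300.6 m; ΔE = Δλ × 111317 × cos(-15.0044°) = +0.0048 × 111317 × 0.965906 = 516.1 m.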